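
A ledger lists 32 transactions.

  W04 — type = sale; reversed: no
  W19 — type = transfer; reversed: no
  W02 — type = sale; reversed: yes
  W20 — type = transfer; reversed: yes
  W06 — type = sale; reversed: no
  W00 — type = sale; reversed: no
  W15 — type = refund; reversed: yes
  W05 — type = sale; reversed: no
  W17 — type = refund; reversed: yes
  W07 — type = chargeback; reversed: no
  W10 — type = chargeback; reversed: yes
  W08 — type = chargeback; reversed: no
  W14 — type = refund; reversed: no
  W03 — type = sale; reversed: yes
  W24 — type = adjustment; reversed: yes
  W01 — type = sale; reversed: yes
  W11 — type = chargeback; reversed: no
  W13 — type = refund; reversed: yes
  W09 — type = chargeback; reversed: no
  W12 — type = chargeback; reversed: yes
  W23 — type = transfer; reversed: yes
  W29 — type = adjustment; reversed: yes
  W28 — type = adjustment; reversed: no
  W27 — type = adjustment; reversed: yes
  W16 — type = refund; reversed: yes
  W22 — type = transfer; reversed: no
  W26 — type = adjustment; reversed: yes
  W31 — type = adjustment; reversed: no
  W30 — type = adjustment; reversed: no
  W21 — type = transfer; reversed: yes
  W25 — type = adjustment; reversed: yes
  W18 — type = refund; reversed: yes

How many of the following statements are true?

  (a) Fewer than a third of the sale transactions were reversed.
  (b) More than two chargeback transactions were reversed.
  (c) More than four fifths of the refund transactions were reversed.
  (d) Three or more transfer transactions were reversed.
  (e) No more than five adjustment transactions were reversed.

3

(a) sale: |A| = 7, |A ∩ B| = 3; needs |A ∩ B| / |A| < 1/3 — false.
(b) chargeback: |A| = 6, |A ∩ B| = 2; needs |A ∩ B| > 2 — false.
(c) refund: |A| = 6, |A ∩ B| = 5; needs |A ∩ B| / |A| > 4/5 — true.
(d) transfer: |A| = 5, |A ∩ B| = 3; needs |A ∩ B| ≥ 3 — true.
(e) adjustment: |A| = 8, |A ∩ B| = 5; needs |A ∩ B| ≤ 5 — true.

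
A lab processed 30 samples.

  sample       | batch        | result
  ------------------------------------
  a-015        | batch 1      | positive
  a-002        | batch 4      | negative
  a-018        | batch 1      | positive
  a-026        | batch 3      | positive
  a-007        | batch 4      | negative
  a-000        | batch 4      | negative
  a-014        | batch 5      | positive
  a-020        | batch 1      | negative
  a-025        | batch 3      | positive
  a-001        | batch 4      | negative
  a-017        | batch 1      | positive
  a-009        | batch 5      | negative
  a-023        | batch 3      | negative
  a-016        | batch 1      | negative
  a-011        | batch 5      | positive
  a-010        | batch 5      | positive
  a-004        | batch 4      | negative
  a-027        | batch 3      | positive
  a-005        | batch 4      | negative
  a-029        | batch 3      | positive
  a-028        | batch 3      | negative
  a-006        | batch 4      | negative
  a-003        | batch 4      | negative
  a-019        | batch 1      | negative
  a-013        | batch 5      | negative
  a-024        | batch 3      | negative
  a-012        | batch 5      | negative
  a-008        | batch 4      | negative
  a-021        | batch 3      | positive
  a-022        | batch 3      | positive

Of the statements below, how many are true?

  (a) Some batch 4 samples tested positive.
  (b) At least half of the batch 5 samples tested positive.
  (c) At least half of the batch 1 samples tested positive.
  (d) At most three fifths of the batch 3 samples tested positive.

(a) batch 4: |A| = 9, |A ∩ B| = 0; needs A ∩ B ≠ ∅ (|A ∩ B| ≥ 1) — false.
(b) batch 5: |A| = 6, |A ∩ B| = 3; needs |A ∩ B| ≥ |A ∖ B| — true.
(c) batch 1: |A| = 6, |A ∩ B| = 3; needs |A ∩ B| ≥ |A ∖ B| — true.
(d) batch 3: |A| = 9, |A ∩ B| = 6; needs |A ∩ B| / |A| ≤ 3/5 — false.

2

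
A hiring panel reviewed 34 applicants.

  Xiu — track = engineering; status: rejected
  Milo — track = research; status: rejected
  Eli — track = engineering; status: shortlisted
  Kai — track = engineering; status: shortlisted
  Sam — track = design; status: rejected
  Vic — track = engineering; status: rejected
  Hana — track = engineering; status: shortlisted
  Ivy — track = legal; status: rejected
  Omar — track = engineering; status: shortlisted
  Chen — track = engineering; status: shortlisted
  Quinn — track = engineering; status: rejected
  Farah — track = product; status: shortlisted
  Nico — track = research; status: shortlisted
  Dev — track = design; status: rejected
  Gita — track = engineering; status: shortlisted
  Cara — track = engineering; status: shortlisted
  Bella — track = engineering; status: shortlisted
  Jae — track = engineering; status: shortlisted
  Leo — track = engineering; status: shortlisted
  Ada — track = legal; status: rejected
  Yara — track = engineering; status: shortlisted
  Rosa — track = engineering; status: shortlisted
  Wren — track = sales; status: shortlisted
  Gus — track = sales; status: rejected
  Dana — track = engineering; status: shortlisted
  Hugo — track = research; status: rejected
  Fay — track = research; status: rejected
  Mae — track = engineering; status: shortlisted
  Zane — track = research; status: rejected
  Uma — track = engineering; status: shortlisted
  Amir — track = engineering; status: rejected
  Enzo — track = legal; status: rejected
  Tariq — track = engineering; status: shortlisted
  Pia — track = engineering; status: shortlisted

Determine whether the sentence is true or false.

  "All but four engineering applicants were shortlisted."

True

Truth condition: |A ∖ B| = 4.
|A| = 21, |A ∩ B| = 17, |A ∖ B| = 4.
|A ∖ B| = 4, so the statement is true.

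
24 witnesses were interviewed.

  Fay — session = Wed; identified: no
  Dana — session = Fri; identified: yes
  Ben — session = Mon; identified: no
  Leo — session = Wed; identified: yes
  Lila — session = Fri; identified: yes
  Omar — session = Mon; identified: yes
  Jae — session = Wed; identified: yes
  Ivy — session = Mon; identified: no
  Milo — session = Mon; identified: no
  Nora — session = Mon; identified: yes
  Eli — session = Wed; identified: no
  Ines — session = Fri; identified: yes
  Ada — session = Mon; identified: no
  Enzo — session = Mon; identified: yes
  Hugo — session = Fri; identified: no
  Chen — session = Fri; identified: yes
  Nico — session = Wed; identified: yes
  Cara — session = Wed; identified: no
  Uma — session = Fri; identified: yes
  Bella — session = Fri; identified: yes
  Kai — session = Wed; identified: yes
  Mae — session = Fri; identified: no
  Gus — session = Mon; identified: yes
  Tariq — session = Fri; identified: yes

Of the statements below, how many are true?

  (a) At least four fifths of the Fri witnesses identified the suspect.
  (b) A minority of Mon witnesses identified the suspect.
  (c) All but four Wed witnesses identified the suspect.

0

(a) Fri: |A| = 9, |A ∩ B| = 7; needs |A ∩ B| / |A| ≥ 4/5 — false.
(b) Mon: |A| = 8, |A ∩ B| = 4; needs |A ∩ B| < |A ∖ B| — false.
(c) Wed: |A| = 7, |A ∩ B| = 4; needs |A ∖ B| = 4 — false.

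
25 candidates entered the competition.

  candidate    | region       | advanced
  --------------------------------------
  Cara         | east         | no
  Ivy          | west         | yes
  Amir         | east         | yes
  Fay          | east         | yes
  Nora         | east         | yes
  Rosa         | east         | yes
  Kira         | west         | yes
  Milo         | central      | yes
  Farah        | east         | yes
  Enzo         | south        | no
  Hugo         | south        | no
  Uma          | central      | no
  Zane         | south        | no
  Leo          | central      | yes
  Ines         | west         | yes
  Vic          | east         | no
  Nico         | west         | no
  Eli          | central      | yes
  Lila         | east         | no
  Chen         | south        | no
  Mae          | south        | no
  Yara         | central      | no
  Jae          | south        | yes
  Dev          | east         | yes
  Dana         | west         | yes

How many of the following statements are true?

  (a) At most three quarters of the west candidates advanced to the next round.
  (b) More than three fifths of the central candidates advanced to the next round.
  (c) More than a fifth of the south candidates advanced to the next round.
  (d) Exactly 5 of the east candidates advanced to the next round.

(a) west: |A| = 5, |A ∩ B| = 4; needs |A ∩ B| / |A| ≤ 3/4 — false.
(b) central: |A| = 5, |A ∩ B| = 3; needs |A ∩ B| / |A| > 3/5 — false.
(c) south: |A| = 6, |A ∩ B| = 1; needs |A ∩ B| / |A| > 1/5 — false.
(d) east: |A| = 9, |A ∩ B| = 6; needs |A ∩ B| = 5 — false.

0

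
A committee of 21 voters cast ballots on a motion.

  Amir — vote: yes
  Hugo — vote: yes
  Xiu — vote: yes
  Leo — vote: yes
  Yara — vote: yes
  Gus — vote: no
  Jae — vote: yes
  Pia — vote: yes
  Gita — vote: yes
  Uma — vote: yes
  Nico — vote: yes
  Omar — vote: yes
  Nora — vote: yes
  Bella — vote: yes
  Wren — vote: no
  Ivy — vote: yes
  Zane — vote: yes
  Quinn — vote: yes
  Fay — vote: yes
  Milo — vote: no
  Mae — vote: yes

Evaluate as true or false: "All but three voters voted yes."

'All but three voters voted yes' holds iff |A ∖ B| = 3.
|A| = 21, |A ∩ B| = 18, |A ∖ B| = 3.
|A ∖ B| = 3, so the statement is true.

True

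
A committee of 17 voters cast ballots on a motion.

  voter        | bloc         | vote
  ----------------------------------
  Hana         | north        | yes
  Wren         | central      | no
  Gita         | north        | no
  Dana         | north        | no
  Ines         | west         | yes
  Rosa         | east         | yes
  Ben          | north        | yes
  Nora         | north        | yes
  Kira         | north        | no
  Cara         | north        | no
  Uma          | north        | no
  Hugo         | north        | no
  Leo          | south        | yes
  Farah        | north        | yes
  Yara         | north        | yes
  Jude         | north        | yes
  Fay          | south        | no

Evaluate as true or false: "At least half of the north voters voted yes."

True

'At least half of the north voters voted yes' holds iff |A ∩ B| ≥ |A ∖ B|.
A (the restrictor) = {Hana, Gita, Dana, Ben, Nora, Kira, Cara, Uma, Hugo, Farah, Yara, Jude}, |A| = 12.
A ∩ B = {Hana, Ben, Nora, Farah, Yara, Jude}, so |A ∩ B| = 6.
A ∖ B = {Gita, Dana, Kira, Cara, Uma, Hugo}, so |A ∖ B| = 6.
6 = 6, so the statement is true.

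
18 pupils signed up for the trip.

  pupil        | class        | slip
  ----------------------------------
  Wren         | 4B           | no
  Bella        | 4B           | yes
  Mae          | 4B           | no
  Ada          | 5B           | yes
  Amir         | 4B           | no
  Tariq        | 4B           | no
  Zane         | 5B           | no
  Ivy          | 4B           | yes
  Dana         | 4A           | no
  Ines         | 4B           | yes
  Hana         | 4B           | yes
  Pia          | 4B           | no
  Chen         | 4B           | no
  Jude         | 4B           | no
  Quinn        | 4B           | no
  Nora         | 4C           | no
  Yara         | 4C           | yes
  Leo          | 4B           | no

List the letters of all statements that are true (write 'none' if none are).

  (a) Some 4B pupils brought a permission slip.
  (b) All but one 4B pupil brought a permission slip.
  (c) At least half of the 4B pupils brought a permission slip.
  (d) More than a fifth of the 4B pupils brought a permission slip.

(a), (d)

|A| = 13, |A ∩ B| = 4, |A ∖ B| = 9.
(a) A ∩ B ≠ ∅ (|A ∩ B| ≥ 1): holds.
(b) |A ∖ B| = 1: fails.
(c) |A ∩ B| ≥ |A ∖ B|: fails.
(d) |A ∩ B| / |A| > 1/5: holds.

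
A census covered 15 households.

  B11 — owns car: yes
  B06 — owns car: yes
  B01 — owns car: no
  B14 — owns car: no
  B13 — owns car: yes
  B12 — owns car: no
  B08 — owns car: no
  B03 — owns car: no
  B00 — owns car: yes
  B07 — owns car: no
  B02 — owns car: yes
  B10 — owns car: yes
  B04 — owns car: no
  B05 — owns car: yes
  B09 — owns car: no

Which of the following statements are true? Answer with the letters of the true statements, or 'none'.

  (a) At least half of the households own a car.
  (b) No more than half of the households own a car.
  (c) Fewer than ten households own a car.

(b), (c)

|A| = 15, |A ∩ B| = 7, |A ∖ B| = 8.
(a) |A ∩ B| ≥ |A ∖ B|: fails.
(b) |A ∩ B| ≤ |A ∖ B|: holds.
(c) |A ∩ B| < 10: holds.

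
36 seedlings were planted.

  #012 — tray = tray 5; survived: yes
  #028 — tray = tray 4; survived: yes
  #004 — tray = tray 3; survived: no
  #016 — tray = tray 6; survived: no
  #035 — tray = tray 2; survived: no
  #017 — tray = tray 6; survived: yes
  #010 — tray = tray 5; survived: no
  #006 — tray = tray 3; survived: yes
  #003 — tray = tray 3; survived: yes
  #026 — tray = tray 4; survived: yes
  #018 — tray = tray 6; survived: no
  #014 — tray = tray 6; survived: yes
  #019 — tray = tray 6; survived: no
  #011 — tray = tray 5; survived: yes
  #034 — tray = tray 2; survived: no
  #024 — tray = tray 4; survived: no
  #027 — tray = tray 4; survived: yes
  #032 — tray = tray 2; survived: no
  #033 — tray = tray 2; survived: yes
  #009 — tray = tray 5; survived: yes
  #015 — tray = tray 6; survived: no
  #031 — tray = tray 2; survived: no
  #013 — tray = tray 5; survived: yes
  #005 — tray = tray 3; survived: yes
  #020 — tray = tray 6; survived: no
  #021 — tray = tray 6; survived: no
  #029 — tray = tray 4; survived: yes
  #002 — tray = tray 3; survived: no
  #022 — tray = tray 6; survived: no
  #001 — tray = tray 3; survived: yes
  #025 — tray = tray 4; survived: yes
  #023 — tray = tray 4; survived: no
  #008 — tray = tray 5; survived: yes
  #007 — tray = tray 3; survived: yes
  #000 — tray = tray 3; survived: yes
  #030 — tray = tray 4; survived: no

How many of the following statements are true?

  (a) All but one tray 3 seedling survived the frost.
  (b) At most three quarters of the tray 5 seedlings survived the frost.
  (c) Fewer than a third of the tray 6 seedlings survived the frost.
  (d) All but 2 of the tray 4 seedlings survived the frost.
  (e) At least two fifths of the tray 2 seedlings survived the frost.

1

(a) tray 3: |A| = 8, |A ∩ B| = 6; needs |A ∖ B| = 1 — false.
(b) tray 5: |A| = 6, |A ∩ B| = 5; needs |A ∩ B| / |A| ≤ 3/4 — false.
(c) tray 6: |A| = 9, |A ∩ B| = 2; needs |A ∩ B| / |A| < 1/3 — true.
(d) tray 4: |A| = 8, |A ∩ B| = 5; needs |A ∖ B| = 2 — false.
(e) tray 2: |A| = 5, |A ∩ B| = 1; needs |A ∩ B| / |A| ≥ 2/5 — false.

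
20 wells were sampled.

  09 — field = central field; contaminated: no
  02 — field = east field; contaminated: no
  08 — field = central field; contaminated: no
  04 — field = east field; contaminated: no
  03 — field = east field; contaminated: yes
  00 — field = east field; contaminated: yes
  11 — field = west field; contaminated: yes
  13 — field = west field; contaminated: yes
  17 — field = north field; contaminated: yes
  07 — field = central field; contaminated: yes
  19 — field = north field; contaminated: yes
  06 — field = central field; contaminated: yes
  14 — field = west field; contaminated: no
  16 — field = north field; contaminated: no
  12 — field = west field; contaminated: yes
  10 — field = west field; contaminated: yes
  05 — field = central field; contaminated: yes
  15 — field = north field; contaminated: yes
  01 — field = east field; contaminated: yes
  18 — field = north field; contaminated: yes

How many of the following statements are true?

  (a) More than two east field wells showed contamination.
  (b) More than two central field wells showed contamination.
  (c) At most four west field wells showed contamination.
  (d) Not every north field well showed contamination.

4

(a) east field: |A| = 5, |A ∩ B| = 3; needs |A ∩ B| > 2 — true.
(b) central field: |A| = 5, |A ∩ B| = 3; needs |A ∩ B| > 2 — true.
(c) west field: |A| = 5, |A ∩ B| = 4; needs |A ∩ B| ≤ 4 — true.
(d) north field: |A| = 5, |A ∩ B| = 4; needs A ⊄ B (|A ∖ B| ≥ 1) — true.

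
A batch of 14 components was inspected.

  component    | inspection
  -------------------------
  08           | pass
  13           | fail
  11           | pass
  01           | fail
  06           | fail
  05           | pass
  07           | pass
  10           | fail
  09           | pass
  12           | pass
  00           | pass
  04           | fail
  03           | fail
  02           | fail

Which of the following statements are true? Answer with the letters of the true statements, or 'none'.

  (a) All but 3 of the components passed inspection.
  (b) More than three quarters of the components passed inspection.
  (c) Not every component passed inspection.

(c)

|A| = 14, |A ∩ B| = 7, |A ∖ B| = 7.
(a) |A ∖ B| = 3: fails.
(b) |A ∩ B| / |A| > 3/4: fails.
(c) A ⊄ B (|A ∖ B| ≥ 1): holds.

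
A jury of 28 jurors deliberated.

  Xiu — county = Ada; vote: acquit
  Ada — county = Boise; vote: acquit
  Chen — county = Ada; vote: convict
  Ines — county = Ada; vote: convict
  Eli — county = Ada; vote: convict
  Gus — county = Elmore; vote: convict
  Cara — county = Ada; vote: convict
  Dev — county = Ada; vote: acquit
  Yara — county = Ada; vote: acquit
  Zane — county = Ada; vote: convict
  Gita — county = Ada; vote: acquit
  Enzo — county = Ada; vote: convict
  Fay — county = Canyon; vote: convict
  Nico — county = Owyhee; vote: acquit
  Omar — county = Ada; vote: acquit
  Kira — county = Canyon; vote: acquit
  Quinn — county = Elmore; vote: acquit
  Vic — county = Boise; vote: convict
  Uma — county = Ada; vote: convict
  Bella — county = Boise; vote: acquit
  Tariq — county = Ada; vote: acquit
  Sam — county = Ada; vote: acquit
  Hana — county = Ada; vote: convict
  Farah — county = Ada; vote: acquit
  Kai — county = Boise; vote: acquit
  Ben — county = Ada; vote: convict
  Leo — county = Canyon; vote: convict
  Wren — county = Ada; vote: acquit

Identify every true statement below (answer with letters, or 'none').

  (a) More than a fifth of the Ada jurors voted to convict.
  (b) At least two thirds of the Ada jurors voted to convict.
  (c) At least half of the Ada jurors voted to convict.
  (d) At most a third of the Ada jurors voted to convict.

|A| = 18, |A ∩ B| = 9, |A ∖ B| = 9.
(a) |A ∩ B| / |A| > 1/5: holds.
(b) |A ∩ B| / |A| ≥ 2/3: fails.
(c) |A ∩ B| ≥ |A ∖ B|: holds.
(d) |A ∩ B| / |A| ≤ 1/3: fails.

(a), (c)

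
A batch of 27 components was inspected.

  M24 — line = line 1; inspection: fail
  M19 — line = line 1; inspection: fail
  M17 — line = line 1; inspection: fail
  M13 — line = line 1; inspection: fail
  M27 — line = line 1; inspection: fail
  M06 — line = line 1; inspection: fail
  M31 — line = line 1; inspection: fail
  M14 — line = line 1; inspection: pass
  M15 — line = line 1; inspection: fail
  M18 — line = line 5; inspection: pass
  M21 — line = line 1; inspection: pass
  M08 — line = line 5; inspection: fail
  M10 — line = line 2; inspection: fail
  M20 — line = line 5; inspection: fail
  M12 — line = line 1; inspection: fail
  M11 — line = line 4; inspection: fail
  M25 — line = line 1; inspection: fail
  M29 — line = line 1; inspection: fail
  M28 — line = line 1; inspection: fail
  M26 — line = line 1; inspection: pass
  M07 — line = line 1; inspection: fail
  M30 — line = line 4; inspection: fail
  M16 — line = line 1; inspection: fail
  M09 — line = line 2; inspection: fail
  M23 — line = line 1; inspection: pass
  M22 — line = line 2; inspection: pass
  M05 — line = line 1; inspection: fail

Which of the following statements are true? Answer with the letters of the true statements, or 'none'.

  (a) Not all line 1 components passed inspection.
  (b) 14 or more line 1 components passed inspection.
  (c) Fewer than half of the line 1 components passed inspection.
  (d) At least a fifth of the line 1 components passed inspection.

|A| = 19, |A ∩ B| = 4, |A ∖ B| = 15.
(a) A ⊄ B (|A ∖ B| ≥ 1): holds.
(b) |A ∩ B| ≥ 14: fails.
(c) |A ∩ B| < |A ∖ B|: holds.
(d) |A ∩ B| / |A| ≥ 1/5: holds.

(a), (c), (d)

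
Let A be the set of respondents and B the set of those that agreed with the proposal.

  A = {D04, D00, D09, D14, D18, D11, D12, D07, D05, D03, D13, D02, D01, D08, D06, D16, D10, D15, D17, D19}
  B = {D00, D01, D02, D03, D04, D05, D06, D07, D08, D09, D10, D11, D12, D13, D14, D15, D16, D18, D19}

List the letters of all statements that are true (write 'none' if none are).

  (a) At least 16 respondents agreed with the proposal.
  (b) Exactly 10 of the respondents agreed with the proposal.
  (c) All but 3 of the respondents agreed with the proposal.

|A| = 20, |A ∩ B| = 19, |A ∖ B| = 1.
(a) |A ∩ B| ≥ 16: holds.
(b) |A ∩ B| = 10: fails.
(c) |A ∖ B| = 3: fails.

(a)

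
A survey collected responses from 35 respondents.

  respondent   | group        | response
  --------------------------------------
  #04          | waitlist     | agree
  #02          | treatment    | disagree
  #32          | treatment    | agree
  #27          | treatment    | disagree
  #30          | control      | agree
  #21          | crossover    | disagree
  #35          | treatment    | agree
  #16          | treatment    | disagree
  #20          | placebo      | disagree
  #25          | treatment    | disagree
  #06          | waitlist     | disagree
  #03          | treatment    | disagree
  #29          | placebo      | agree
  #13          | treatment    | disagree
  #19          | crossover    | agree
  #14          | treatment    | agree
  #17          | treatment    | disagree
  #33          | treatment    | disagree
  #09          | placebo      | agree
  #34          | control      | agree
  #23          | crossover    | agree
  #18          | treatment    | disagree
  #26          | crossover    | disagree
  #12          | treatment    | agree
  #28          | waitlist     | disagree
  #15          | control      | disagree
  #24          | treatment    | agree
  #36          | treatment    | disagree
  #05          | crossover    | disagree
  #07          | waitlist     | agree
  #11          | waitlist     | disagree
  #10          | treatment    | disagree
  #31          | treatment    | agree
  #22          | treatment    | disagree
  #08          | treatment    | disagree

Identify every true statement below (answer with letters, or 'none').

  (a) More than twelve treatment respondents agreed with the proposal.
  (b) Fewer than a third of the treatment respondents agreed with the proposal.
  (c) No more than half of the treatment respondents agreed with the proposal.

|A| = 19, |A ∩ B| = 6, |A ∖ B| = 13.
(a) |A ∩ B| > 12: fails.
(b) |A ∩ B| / |A| < 1/3: holds.
(c) |A ∩ B| ≤ |A ∖ B|: holds.

(b), (c)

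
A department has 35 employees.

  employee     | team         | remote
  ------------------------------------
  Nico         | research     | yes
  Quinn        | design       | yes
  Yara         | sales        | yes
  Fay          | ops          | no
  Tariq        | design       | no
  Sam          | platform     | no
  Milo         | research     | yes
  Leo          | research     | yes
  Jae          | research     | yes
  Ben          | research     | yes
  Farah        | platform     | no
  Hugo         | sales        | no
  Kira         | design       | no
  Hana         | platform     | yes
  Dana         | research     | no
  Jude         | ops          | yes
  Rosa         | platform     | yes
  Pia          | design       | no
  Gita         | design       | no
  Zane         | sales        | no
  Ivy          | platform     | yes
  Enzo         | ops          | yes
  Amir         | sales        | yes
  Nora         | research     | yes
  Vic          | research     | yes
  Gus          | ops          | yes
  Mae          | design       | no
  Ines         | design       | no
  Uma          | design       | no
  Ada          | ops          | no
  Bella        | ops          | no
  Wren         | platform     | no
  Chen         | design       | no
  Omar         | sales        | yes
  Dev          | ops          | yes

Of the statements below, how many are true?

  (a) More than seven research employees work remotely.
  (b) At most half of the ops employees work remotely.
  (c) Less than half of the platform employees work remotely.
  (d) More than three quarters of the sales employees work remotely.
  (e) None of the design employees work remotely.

(a) research: |A| = 8, |A ∩ B| = 7; needs |A ∩ B| > 7 — false.
(b) ops: |A| = 7, |A ∩ B| = 4; needs |A ∩ B| ≤ |A ∖ B| — false.
(c) platform: |A| = 6, |A ∩ B| = 3; needs |A ∩ B| < |A ∖ B| — false.
(d) sales: |A| = 5, |A ∩ B| = 3; needs |A ∩ B| / |A| > 3/4 — false.
(e) design: |A| = 9, |A ∩ B| = 1; needs A ∩ B = ∅ (|A ∩ B| = 0) — false.

0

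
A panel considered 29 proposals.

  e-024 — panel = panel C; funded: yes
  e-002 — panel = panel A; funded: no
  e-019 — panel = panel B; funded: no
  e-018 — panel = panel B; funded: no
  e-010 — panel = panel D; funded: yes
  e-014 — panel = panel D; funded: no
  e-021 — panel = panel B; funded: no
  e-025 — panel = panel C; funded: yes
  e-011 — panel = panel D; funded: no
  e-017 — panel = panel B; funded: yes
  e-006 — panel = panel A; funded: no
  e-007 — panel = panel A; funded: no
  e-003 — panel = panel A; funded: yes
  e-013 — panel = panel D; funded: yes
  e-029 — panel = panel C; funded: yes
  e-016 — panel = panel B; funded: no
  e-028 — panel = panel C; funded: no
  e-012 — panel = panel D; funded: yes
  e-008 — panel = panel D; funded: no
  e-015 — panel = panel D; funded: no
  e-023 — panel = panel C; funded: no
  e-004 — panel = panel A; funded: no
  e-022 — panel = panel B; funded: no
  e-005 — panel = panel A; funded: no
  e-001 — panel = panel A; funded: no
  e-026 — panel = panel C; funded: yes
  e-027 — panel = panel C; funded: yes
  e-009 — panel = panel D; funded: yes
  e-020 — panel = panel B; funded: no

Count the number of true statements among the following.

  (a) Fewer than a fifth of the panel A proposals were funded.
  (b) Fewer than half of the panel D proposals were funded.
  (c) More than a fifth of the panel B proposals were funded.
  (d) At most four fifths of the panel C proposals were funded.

2

(a) panel A: |A| = 7, |A ∩ B| = 1; needs |A ∩ B| / |A| < 1/5 — true.
(b) panel D: |A| = 8, |A ∩ B| = 4; needs |A ∩ B| < |A ∖ B| — false.
(c) panel B: |A| = 7, |A ∩ B| = 1; needs |A ∩ B| / |A| > 1/5 — false.
(d) panel C: |A| = 7, |A ∩ B| = 5; needs |A ∩ B| / |A| ≤ 4/5 — true.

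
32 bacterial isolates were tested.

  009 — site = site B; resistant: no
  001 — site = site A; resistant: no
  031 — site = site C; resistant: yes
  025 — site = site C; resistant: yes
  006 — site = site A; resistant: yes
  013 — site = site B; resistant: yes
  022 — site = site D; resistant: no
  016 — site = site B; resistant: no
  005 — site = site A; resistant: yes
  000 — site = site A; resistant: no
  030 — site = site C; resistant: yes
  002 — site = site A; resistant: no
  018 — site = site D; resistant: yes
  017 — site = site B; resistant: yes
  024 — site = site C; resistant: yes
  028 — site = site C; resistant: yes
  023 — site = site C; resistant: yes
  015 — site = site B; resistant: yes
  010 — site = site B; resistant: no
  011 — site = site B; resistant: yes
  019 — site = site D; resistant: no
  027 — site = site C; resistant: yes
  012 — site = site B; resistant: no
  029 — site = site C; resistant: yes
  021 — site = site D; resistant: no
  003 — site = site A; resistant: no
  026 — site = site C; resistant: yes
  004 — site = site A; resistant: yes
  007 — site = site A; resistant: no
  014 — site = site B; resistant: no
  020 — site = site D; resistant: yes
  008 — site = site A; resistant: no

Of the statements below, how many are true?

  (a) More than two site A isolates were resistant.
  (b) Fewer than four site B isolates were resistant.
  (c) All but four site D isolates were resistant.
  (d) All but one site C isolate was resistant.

(a) site A: |A| = 9, |A ∩ B| = 3; needs |A ∩ B| > 2 — true.
(b) site B: |A| = 9, |A ∩ B| = 4; needs |A ∩ B| < 4 — false.
(c) site D: |A| = 5, |A ∩ B| = 2; needs |A ∖ B| = 4 — false.
(d) site C: |A| = 9, |A ∩ B| = 9; needs |A ∖ B| = 1 — false.

1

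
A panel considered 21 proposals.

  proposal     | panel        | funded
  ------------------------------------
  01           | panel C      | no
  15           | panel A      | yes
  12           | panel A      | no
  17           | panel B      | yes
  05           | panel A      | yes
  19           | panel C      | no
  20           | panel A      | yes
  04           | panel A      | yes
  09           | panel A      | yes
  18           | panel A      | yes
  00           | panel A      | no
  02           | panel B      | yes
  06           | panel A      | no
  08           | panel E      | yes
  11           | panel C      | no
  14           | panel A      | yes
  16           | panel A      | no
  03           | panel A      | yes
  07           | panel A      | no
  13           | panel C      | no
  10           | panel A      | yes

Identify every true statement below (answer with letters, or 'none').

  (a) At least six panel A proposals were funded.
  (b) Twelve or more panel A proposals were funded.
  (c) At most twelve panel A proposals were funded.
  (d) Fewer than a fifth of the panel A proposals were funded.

|A| = 14, |A ∩ B| = 9, |A ∖ B| = 5.
(a) |A ∩ B| ≥ 6: holds.
(b) |A ∩ B| ≥ 12: fails.
(c) |A ∩ B| ≤ 12: holds.
(d) |A ∩ B| / |A| < 1/5: fails.

(a), (c)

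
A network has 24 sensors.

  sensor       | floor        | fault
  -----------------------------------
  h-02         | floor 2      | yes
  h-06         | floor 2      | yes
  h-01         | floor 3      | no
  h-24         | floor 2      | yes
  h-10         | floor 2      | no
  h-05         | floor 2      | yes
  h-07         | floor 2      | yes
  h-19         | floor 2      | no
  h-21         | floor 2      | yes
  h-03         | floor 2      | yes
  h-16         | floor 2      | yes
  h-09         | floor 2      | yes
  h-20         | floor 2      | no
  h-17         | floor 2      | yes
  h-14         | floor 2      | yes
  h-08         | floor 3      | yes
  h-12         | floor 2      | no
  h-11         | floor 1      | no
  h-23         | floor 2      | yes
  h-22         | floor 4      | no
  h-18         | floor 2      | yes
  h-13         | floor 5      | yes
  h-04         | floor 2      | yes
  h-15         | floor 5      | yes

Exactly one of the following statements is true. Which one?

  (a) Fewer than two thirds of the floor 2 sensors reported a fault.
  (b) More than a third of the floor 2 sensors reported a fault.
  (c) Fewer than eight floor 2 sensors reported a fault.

(b)

|A| = 18, |A ∩ B| = 14, |A ∖ B| = 4.
(a) requires |A ∩ B| / |A| < 2/3: false.
(b) requires |A ∩ B| / |A| > 1/3: true.
(c) requires |A ∩ B| < 8: false.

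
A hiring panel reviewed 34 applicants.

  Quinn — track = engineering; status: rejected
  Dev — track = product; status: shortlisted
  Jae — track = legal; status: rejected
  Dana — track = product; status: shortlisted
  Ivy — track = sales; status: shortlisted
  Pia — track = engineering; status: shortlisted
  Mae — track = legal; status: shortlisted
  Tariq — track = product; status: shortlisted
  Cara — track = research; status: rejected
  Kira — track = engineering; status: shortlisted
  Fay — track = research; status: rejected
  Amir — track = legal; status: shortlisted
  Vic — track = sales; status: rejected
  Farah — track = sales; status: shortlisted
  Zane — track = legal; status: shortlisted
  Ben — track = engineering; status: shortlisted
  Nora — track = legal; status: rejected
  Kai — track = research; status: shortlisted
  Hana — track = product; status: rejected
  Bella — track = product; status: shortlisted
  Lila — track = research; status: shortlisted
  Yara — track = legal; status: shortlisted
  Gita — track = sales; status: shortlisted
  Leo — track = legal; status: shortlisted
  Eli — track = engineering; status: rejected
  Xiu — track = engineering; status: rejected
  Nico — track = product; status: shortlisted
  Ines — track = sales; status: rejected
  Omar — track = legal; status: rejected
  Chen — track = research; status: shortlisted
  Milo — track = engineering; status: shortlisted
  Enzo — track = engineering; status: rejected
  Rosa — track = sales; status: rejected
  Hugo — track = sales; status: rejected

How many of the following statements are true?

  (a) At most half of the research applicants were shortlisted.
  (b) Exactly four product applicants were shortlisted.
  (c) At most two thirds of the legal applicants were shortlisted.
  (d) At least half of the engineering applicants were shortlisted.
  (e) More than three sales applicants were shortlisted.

(a) research: |A| = 5, |A ∩ B| = 3; needs |A ∩ B| ≤ |A ∖ B| — false.
(b) product: |A| = 6, |A ∩ B| = 5; needs |A ∩ B| = 4 — false.
(c) legal: |A| = 8, |A ∩ B| = 5; needs |A ∩ B| / |A| ≤ 2/3 — true.
(d) engineering: |A| = 8, |A ∩ B| = 4; needs |A ∩ B| ≥ |A ∖ B| — true.
(e) sales: |A| = 7, |A ∩ B| = 3; needs |A ∩ B| > 3 — false.

2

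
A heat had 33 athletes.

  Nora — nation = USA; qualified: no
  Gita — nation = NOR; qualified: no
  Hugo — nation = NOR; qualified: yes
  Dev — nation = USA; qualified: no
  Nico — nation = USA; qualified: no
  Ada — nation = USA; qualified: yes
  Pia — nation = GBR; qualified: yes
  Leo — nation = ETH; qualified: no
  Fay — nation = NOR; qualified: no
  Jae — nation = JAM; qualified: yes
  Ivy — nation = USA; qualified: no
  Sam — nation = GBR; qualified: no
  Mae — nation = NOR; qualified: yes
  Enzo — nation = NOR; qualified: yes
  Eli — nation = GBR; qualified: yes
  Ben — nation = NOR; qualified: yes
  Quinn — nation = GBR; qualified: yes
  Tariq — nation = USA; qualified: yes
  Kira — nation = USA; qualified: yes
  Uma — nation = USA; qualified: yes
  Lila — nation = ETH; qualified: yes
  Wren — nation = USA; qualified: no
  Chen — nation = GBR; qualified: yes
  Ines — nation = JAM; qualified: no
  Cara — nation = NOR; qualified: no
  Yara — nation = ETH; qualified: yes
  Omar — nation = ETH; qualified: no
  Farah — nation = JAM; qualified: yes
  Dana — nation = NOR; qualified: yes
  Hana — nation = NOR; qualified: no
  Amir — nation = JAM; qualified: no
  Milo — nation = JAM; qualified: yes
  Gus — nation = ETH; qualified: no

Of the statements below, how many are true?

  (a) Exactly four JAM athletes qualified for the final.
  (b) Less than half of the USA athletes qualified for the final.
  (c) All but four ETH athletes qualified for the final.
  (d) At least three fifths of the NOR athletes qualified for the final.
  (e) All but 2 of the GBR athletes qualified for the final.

(a) JAM: |A| = 5, |A ∩ B| = 3; needs |A ∩ B| = 4 — false.
(b) USA: |A| = 9, |A ∩ B| = 4; needs |A ∩ B| < |A ∖ B| — true.
(c) ETH: |A| = 5, |A ∩ B| = 2; needs |A ∖ B| = 4 — false.
(d) NOR: |A| = 9, |A ∩ B| = 5; needs |A ∩ B| / |A| ≥ 3/5 — false.
(e) GBR: |A| = 5, |A ∩ B| = 4; needs |A ∖ B| = 2 — false.

1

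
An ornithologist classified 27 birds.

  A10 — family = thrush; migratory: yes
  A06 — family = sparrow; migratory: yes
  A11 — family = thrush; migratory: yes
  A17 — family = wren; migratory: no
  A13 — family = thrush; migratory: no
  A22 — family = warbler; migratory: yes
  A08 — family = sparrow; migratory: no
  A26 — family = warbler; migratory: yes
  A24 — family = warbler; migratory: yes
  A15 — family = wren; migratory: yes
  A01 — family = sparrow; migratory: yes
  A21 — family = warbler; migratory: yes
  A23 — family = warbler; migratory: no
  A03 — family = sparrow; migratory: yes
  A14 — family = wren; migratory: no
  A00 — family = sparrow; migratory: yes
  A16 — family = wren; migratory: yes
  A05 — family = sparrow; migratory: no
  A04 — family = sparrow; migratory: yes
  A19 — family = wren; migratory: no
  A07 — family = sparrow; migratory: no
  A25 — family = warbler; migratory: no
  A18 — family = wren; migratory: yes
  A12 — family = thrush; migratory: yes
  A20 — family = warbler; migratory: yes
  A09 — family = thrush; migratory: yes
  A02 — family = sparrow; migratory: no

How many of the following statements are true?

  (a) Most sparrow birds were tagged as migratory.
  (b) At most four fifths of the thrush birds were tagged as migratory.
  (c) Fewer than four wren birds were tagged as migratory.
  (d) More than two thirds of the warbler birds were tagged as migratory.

(a) sparrow: |A| = 9, |A ∩ B| = 5; needs |A ∩ B| > |A ∖ B| — true.
(b) thrush: |A| = 5, |A ∩ B| = 4; needs |A ∩ B| / |A| ≤ 4/5 — true.
(c) wren: |A| = 6, |A ∩ B| = 3; needs |A ∩ B| < 4 — true.
(d) warbler: |A| = 7, |A ∩ B| = 5; needs |A ∩ B| / |A| > 2/3 — true.

4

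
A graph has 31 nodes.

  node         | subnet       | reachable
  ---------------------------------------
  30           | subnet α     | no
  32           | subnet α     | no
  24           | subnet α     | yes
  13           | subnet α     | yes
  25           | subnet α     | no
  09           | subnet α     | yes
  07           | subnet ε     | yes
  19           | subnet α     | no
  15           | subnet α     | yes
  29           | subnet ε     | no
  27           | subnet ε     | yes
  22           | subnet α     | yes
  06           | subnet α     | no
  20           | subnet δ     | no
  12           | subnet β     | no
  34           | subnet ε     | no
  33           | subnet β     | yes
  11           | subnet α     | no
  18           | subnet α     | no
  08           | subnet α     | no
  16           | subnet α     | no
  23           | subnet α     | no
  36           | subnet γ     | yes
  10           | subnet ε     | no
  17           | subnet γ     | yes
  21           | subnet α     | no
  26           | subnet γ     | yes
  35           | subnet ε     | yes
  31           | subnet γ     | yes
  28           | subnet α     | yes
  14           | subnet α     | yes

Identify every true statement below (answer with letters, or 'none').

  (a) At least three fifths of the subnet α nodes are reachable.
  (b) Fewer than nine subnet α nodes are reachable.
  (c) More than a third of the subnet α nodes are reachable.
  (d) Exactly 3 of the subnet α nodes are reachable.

|A| = 18, |A ∩ B| = 7, |A ∖ B| = 11.
(a) |A ∩ B| / |A| ≥ 3/5: fails.
(b) |A ∩ B| < 9: holds.
(c) |A ∩ B| / |A| > 1/3: holds.
(d) |A ∩ B| = 3: fails.

(b), (c)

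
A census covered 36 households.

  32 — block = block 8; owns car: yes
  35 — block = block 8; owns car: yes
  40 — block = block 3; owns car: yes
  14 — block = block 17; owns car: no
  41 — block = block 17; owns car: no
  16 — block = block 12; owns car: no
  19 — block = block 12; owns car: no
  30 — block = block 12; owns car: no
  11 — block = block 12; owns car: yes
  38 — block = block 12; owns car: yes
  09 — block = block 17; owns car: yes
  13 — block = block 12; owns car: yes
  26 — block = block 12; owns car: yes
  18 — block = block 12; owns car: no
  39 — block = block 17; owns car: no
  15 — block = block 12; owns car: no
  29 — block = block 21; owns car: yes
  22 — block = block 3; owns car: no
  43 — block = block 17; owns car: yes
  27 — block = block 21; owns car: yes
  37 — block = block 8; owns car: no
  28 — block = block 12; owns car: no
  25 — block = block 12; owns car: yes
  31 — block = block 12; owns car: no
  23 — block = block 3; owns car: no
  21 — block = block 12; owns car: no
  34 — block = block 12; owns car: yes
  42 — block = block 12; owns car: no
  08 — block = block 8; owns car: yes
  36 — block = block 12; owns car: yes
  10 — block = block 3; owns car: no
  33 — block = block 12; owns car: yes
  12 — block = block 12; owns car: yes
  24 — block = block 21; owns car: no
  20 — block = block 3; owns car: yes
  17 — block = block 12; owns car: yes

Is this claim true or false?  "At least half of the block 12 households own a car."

The determiner here denotes the relation: |A ∩ B| ≥ |A ∖ B|.
|A| = 19, |A ∩ B| = 10, |A ∖ B| = 9.
10 > 9, so the statement is true.

True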